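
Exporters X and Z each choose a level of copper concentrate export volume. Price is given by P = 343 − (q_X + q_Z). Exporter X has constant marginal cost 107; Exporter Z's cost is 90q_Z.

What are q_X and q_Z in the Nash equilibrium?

73, 90

Exporter X's profit: π = q_X(343 − (q_X + q_Z)) − 107q_X.
∂π/∂q_X = 236 − 2q_X − q_Z = 0, so q_X = 118 − 0.5q_Z.
By the same steps for Z: q_Z = 126.5 − 0.5q_X.
Substituting the second reaction function into the first: q_X = 118 − 0.5(126.5 − 0.5q_X), which gives 0.75q_X = 54.75 ⇒ q_X = 73.
Then q_Z = 126.5 − 0.5·73 = 90.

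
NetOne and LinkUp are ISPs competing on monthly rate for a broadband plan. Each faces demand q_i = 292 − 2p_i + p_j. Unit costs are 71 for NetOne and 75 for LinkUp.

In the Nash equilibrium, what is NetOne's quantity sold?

148.4

NetOne's profit: π = (p_{NetOne} − 71)(292 − 2p_{NetOne} + p_{LinkUp}).
∂π/∂p_{NetOne} = 434 − 4p_{NetOne} + p_{LinkUp} = 0 ⇒ p_{NetOne} = 108.5 + 0.25p_{LinkUp}.
Similarly p_{LinkUp} = 110.5 + 0.25p_{NetOne}.
Plugging p_{LinkUp} into NetOne's best response: p_{NetOne} = 108.5 + 0.25(110.5 + 0.25p_{NetOne}) ⇒ 0.9375p_{NetOne} = 136.125, so p_{NetOne} = 145.2.
Then p_{LinkUp} = 110.5 + 0.25·145.2 = 146.8.
q_{NetOne} = 292 − 2·145.2 + 146.8 = 148.4.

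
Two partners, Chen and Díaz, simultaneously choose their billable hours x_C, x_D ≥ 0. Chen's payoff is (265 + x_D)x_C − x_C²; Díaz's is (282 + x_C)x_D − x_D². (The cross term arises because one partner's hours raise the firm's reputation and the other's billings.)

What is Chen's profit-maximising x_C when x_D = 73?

Expanding Chen's payoff: 265x_C + x_Dx_C − x_C².
∂π/∂x_C = 265 + x_D − 2x_C = 0, so x_C = 132.5 + 0.5x_D.
At x_D = 73: x_C = 132.5 + 0.5·73 = 169.

169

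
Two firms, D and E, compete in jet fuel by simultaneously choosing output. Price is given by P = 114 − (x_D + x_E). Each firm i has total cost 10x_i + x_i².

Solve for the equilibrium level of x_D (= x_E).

20.8

Firm D's profit: π = x_D(114 − (x_D + x_E)) − 10x_D − x_D².
∂π/∂x_D = 104 − 4x_D − x_E = 0, so x_D = 26 − 0.25x_E.
Setting x_D = x_E in the reaction function: x_D = 26 − 0.25x_D, so x_D = 26 / 1.25 = 20.8.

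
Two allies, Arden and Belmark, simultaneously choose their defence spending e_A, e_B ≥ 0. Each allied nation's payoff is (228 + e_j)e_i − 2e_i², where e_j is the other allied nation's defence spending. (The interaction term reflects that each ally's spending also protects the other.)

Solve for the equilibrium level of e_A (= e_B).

76

Arden's payoff is (228 + e_B)e_A − 2e_A².
∂π/∂e_A = 228 + e_B − 4e_A = 0, so e_A = 57 + 0.25e_B.
Setting e_A = e_B in the reaction function: e_A = 57 + 0.25e_A, so e_A = 57 / 0.75 = 76.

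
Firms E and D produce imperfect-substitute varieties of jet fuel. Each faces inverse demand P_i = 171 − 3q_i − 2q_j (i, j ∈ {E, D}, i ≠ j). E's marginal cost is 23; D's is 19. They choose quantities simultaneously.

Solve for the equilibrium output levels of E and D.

18.25, 19.25

Firm E's profit: π = q_E(171 − 3q_E − 2q_D) − 23q_E.
∂π/∂q_E = 148 − 6q_E − 2q_D = 0 ⇒ q_E = 74/3 − (1/3)q_D.
Similarly q_D = 76/3 − (1/3)q_E.
Solving the two reaction functions simultaneously: (1 − (−1/3)(−1/3))q_E = 74/3 − (1/3)·(76/3), so (8/9)q_E = 146/9 and q_E = 18.25.
Then q_D = 76/3 − (1/3)·18.25 = 19.25.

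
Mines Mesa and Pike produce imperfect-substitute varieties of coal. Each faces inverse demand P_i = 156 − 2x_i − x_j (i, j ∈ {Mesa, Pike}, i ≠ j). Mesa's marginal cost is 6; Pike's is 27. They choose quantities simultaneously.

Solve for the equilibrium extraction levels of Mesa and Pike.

31.4, 24.4

Mine Mesa's profit: π = x_{Mesa}(156 − 2x_{Mesa} − x_{Pike}) − 6x_{Mesa}.
∂π/∂x_{Mesa} = 150 − 4x_{Mesa} − x_{Pike} = 0 ⇒ x_{Mesa} = 37.5 − 0.25x_{Pike}.
Similarly x_{Pike} = 32.25 − 0.25x_{Mesa}.
Plugging x_{Pike} into Mesa's best response: x_{Mesa} = 37.5 − 0.25(32.25 − 0.25x_{Mesa}) ⇒ 0.9375x_{Mesa} = 29.4375, so x_{Mesa} = 31.4.
Then x_{Pike} = 32.25 − 0.25·31.4 = 24.4.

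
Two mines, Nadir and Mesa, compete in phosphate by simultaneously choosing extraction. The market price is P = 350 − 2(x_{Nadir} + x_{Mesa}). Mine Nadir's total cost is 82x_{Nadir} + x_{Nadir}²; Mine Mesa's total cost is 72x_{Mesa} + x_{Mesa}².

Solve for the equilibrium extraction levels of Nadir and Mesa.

32.875, 35.375

Mine Nadir's profit: π = x_{Nadir}(350 − 2(x_{Nadir} + x_{Mesa})) − 82x_{Nadir} − x_{Nadir}².
∂π/∂x_{Nadir} = 268 − 6x_{Nadir} − 2x_{Mesa} = 0, so x_{Nadir} = 134/3 − (1/3)x_{Mesa}.
By the same steps for Mesa: x_{Mesa} = 139/3 − (1/3)x_{Nadir}.
Solving the two reaction functions simultaneously: (1 − (−1/3)(−1/3))x_{Nadir} = 134/3 − (1/3)·(139/3), so (8/9)x_{Nadir} = 263/9 and x_{Nadir} = 32.875.
Then x_{Mesa} = 139/3 − (1/3)·32.875 = 35.375.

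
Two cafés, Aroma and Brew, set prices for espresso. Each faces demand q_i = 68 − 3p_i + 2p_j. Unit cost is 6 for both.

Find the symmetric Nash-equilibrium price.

21.5

Aroma's profit: π = (p_{Aroma} − 6)(68 − 3p_{Aroma} + 2p_{Brew}).
∂π/∂p_{Aroma} = 86 − 6p_{Aroma} + 2p_{Brew} = 0 ⇒ p_{Aroma} = 43/3 + (1/3)p_{Brew}.
By symmetry p_{Brew} = p_{Aroma}; substituting into the reaction function, (2/3)p_{Aroma} = 43/3 and p_{Aroma} = 21.5.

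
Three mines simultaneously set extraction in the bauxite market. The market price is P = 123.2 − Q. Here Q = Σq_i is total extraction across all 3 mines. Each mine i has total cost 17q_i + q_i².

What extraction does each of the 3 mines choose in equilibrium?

17.7

A representative mine's profit is π_i = q_i(123.2 − Q) − 17q_i − q_i², with Q = q_i + Σ_{j≠i} q_j.
First-order condition: 106.2 − 4q_i − Σ_{j≠i} q_j = 0.
In a symmetric equilibrium every mine chooses the same q, so Σ_{j≠i} q_j = 2q. The condition becomes 106.2 − 6q = 0, giving q = 106.2/6 = 17.7.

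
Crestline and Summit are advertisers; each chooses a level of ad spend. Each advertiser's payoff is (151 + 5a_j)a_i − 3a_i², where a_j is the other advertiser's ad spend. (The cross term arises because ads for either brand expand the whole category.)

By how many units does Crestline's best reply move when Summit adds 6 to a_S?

5

Crestline's payoff is (151 + 5a_S)a_C − 3a_C².
∂π/∂a_C = 151 + 5a_S − 6a_C = 0, so a_C = 151/6 + (5/6)a_S.
The reaction-function slope is 5/6, so a 6-unit rise in a_S moves a_C by 5/6 × 6 = 5. Crestline's best response rises — the actions are strategic complements.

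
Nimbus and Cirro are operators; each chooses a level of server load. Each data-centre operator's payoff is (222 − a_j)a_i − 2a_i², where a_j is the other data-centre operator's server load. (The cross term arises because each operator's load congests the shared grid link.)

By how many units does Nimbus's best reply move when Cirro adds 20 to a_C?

Nimbus's payoff is (222 − a_C)a_N − 2a_N².
∂π/∂a_N = 222 − a_C − 4a_N = 0, so a_N = 55.5 − 0.25a_C.
The reaction-function slope is −0.25, so a 20-unit rise in a_C moves a_N by −0.25 × 20 = −5. Nimbus's best response falls — the actions are strategic substitutes.

-5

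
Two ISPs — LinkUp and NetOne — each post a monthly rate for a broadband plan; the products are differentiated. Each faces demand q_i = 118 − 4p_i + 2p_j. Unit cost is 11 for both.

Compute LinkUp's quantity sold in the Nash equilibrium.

64

LinkUp's profit: π = (p_{LinkUp} − 11)(118 − 4p_{LinkUp} + 2p_{NetOne}).
∂π/∂p_{LinkUp} = 162 − 8p_{LinkUp} + 2p_{NetOne} = 0 ⇒ p_{LinkUp} = 20.25 + 0.25p_{NetOne}.
Setting p_{LinkUp} = p_{NetOne} in the reaction function: p_{LinkUp} = 20.25 + 0.25p_{LinkUp}, so p_{LinkUp} = 20.25 / 0.75 = 27.
q_{LinkUp} = 118 − 4·27 + 2·27 = 64.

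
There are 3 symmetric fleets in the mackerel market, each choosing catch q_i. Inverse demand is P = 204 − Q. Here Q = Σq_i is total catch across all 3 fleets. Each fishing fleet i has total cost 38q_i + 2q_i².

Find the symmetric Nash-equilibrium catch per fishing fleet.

20.75

A representative fishing fleet's profit is π_i = q_i(204 − Q) − 38q_i − 2q_i², with Q = q_i + Σ_{j≠i} q_j.
First-order condition: 166 − 6q_i − Σ_{j≠i} q_j = 0.
In a symmetric equilibrium every fishing fleet chooses the same q, so Σ_{j≠i} q_j = 2q. The condition becomes 166 − 8q = 0, giving q = 166/8 = 20.75.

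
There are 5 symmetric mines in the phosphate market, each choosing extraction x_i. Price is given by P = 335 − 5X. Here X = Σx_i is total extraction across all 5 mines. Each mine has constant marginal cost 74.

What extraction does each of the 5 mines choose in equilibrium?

8.7

A representative mine's profit is π_i = x_i(335 − 5X) − 74x_i, with X = x_i + Σ_{j≠i} x_j.
First-order condition: 261 − 10x_i − 5Σ_{j≠i} x_j = 0.
Imposing symmetry (x_j = x for all j) turns Σ_{j≠i} x_j into 4x, so 261 = 30x and x = 8.7.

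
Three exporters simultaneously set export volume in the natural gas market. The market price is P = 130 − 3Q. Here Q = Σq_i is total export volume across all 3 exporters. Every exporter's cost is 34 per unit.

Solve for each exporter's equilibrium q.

8

A representative exporter's profit is π_i = q_i(130 − 3Q) − 34q_i, with Q = q_i + Σ_{j≠i} q_j.
First-order condition: 96 − 6q_i − 3Σ_{j≠i} q_j = 0.
With identical exporters, set every q_j = q: then 96 − 6q − 6q = 0, i.e. q = 96/12 = 8.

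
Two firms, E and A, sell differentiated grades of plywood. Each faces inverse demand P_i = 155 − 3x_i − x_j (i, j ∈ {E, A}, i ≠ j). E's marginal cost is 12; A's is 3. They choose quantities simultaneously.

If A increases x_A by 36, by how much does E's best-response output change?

-6

Firm E's profit: π = x_E(155 − 3x_E − x_A) − 12x_E.
∂π/∂x_E = 143 − 6x_E − x_A = 0 ⇒ x_E = 143/6 − (1/6)x_A.
The reaction-function slope is −1/6, so a 36-unit rise in x_A moves x_E by −1/6 × 36 = −6. E's best response falls — the actions are strategic substitutes.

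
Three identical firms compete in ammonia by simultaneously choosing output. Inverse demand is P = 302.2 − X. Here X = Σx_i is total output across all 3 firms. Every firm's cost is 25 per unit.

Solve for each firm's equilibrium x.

A representative firm's profit is π_i = x_i(302.2 − X) − 25x_i, with X = x_i + Σ_{j≠i} x_j.
First-order condition: 277.2 − 2x_i − Σ_{j≠i} x_j = 0.
In a symmetric equilibrium every firm chooses the same x, so Σ_{j≠i} x_j = 2x. The condition becomes 277.2 − 4x = 0, giving x = 277.2/4 = 69.3.

69.3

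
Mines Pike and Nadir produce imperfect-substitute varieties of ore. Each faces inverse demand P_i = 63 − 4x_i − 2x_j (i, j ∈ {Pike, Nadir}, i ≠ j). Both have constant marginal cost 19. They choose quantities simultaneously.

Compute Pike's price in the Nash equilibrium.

36.6

Mine Pike's profit: π = x_{Pike}(63 − 4x_{Pike} − 2x_{Nadir}) − 19x_{Pike}.
∂π/∂x_{Pike} = 44 − 8x_{Pike} − 2x_{Nadir} = 0 ⇒ x_{Pike} = 5.5 − 0.25x_{Nadir}.
Setting x_{Pike} = x_{Nadir} in the reaction function: x_{Pike} = 5.5 − 0.25x_{Pike}, so x_{Pike} = 5.5 / 1.25 = 4.4.
P_{Pike} = 63 − 4·4.4 − 2·4.4 = 36.6.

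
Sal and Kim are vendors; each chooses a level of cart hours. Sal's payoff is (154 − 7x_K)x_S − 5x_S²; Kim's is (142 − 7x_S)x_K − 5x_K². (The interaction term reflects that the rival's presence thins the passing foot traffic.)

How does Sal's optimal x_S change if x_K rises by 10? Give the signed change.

Expanding Sal's payoff: 154x_S − 7x_Kx_S − 5x_S².
∂π/∂x_S = 154 − 7x_K − 10x_S = 0, so x_S = 15.4 − 0.7x_K.
The reaction-function slope is −0.7, so a 10-unit rise in x_K moves x_S by −0.7 × 10 = −7. Sal's best response falls — the actions are strategic substitutes.

-7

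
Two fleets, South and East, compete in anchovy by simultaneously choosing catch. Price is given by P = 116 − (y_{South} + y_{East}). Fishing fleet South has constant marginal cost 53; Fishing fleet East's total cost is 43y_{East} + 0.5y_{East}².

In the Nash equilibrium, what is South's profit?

538.24

Fishing fleet South's profit: π = y_{South}(116 − (y_{South} + y_{East})) − 53y_{South}.
∂π/∂y_{South} = 63 − 2y_{South} − y_{East} = 0, so y_{South} = 31.5 − 0.5y_{East}.
For East: ∂π/∂y_{East} = 73 − 3y_{East} − y_{South} = 0 ⇒ y_{East} = 73/3 − (1/3)y_{South}.
Solving the two reaction functions simultaneously: (1 − (−0.5)(−1/3))y_{South} = 31.5 − 0.5·(73/3), so (5/6)y_{South} = 58/3 and y_{South} = 23.2.
Then y_{East} = 73/3 − (1/3)·23.2 = 16.6.
Price P = 116 − 39.8 = 76.2.
South's profit: (76.2 − 53)·23.2 = 538.24.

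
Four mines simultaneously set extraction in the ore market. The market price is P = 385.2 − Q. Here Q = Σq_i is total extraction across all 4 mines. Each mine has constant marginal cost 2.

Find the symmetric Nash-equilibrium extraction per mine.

76.64

A representative mine's profit is π_i = q_i(385.2 − Q) − 2q_i, with Q = q_i + Σ_{j≠i} q_j.
First-order condition: 383.2 − 2q_i − Σ_{j≠i} q_j = 0.
Imposing symmetry (q_j = q for all j) turns Σ_{j≠i} q_j into 3q, so 383.2 = 5q and q = 76.64.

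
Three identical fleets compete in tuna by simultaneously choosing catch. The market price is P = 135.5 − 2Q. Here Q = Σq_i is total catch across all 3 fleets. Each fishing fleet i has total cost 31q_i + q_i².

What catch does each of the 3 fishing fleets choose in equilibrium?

A representative fishing fleet's profit is π_i = q_i(135.5 − 2Q) − 31q_i − q_i², with Q = q_i + Σ_{j≠i} q_j.
First-order condition: 104.5 − 6q_i − 2Σ_{j≠i} q_j = 0.
In a symmetric equilibrium every fishing fleet chooses the same q, so Σ_{j≠i} q_j = 2q. The condition becomes 104.5 − 10q = 0, giving q = 104.5/10 = 10.45.

10.45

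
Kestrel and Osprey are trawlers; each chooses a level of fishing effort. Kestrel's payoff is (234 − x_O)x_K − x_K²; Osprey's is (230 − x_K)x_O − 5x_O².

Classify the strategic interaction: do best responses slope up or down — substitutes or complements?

strategic substitutes

Expanding Kestrel's payoff: 234x_K − x_Ox_K − x_K².
∂π/∂x_K = 234 − x_O − 2x_K = 0, so x_K = 117 − 0.5x_O.
The best-response slope dx_K/dx_O = −0.5 < 0: the reaction function is downward-sloping, so the choices are strategic substitutes.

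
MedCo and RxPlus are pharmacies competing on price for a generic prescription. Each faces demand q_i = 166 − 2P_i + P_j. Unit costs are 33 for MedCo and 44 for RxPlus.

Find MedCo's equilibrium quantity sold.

MedCo's profit: π = (P_{MedCo} − 33)(166 − 2P_{MedCo} + P_{RxPlus}).
∂π/∂P_{MedCo} = 232 − 4P_{MedCo} + P_{RxPlus} = 0 ⇒ P_{MedCo} = 58 + 0.25P_{RxPlus}.
Similarly P_{RxPlus} = 63.5 + 0.25P_{MedCo}.
Solving the two reaction functions simultaneously: (1 − (0.25)(0.25))P_{MedCo} = 58 + 0.25·63.5, so 0.9375P_{MedCo} = 73.875 and P_{MedCo} = 78.8.
Then P_{RxPlus} = 63.5 + 0.25·78.8 = 83.2.
q_{MedCo} = 166 − 2·78.8 + 83.2 = 91.6.

91.6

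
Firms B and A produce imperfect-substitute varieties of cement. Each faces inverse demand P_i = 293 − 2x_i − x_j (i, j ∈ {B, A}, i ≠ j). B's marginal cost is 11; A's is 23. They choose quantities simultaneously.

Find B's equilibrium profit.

Firm B's profit: π = x_B(293 − 2x_B − x_A) − 11x_B.
∂π/∂x_B = 282 − 4x_B − x_A = 0 ⇒ x_B = 70.5 − 0.25x_A.
Similarly x_A = 67.5 − 0.25x_B.
Substituting the second reaction function into the first: x_B = 70.5 − 0.25(67.5 − 0.25x_B), which gives 0.9375x_B = 53.625 ⇒ x_B = 57.2.
Then x_A = 67.5 − 0.25·57.2 = 53.2.
P_B = 293 − 2·57.2 − 53.2 = 125.4.
Profit = (125.4 − 11)·57.2 = 6543.68.

6543.68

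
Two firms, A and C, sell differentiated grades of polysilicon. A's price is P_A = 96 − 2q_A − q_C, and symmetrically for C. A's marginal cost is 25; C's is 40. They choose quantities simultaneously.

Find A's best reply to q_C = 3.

17

Firm A's profit: π = q_A(96 − 2q_A − q_C) − 25q_A.
∂π/∂q_A = 71 − 4q_A − q_C = 0 ⇒ q_A = 17.75 − 0.25q_C.
At q_C = 3: q_A = 17.75 − 0.25·3 = 17.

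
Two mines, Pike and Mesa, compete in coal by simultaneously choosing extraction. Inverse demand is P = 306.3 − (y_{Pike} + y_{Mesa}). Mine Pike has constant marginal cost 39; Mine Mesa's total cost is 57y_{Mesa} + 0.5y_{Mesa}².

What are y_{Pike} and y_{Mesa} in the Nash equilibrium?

Mine Pike's profit: π = y_{Pike}(306.3 − (y_{Pike} + y_{Mesa})) − 39y_{Pike}.
∂π/∂y_{Pike} = 267.3 − 2y_{Pike} − y_{Mesa} = 0, so y_{Pike} = 133.65 − 0.5y_{Mesa}.
For Mesa: ∂π/∂y_{Mesa} = 249.3 − 3y_{Mesa} − y_{Pike} = 0 ⇒ y_{Mesa} = 83.1 − (1/3)y_{Pike}.
Substituting the second reaction function into the first: y_{Pike} = 133.65 − 0.5(83.1 − (1/3)y_{Pike}), which gives (5/6)y_{Pike} = 92.1 ⇒ y_{Pike} = 110.52.
Then y_{Mesa} = 83.1 − (1/3)·110.52 = 46.26.

110.52, 46.26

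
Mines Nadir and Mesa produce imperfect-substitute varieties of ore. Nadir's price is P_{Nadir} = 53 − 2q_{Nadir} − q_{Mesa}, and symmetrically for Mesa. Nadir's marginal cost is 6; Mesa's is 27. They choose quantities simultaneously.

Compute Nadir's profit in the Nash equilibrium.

233.28

Mine Nadir's profit: π = q_{Nadir}(53 − 2q_{Nadir} − q_{Mesa}) − 6q_{Nadir}.
∂π/∂q_{Nadir} = 47 − 4q_{Nadir} − q_{Mesa} = 0 ⇒ q_{Nadir} = 11.75 − 0.25q_{Mesa}.
Similarly q_{Mesa} = 6.5 − 0.25q_{Nadir}.
Solving the two reaction functions simultaneously: (1 − (−0.25)(−0.25))q_{Nadir} = 11.75 − 0.25·6.5, so 0.9375q_{Nadir} = 10.125 and q_{Nadir} = 10.8.
Then q_{Mesa} = 6.5 − 0.25·10.8 = 3.8.
P_{Nadir} = 53 − 2·10.8 − 3.8 = 27.6.
Profit = (27.6 − 6)·10.8 = 233.28.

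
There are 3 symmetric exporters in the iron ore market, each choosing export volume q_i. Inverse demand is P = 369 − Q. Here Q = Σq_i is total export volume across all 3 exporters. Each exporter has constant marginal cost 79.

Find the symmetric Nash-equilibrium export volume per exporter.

72.5

A representative exporter's profit is π_i = q_i(369 − Q) − 79q_i, with Q = q_i + Σ_{j≠i} q_j.
First-order condition: 290 − 2q_i − Σ_{j≠i} q_j = 0.
Imposing symmetry (q_j = q for all j) turns Σ_{j≠i} q_j into 2q, so 290 = 4q and q = 72.5.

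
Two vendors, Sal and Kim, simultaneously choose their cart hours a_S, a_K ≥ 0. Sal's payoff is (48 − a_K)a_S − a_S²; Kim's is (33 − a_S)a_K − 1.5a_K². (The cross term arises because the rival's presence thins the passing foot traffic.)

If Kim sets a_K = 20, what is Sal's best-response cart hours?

Expanding Sal's payoff: 48a_S − a_Ka_S − a_S².
∂π/∂a_S = 48 − a_K − 2a_S = 0, so a_S = 24 − 0.5a_K.
At a_K = 20: a_S = 24 − 0.5·20 = 14.

14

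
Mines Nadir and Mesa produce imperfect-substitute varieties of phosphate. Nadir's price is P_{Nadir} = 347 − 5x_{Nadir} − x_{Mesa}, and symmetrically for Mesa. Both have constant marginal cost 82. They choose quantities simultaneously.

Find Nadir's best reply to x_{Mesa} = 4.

26.1

Mine Nadir's profit: π = x_{Nadir}(347 − 5x_{Nadir} − x_{Mesa}) − 82x_{Nadir}.
∂π/∂x_{Nadir} = 265 − 10x_{Nadir} − x_{Mesa} = 0 ⇒ x_{Nadir} = 26.5 − 0.1x_{Mesa}.
At x_{Mesa} = 4: x_{Nadir} = 26.5 − 0.1·4 = 26.1.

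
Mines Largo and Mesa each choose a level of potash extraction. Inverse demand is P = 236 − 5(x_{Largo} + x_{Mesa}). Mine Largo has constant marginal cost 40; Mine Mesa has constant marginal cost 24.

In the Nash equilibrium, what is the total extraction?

Mine Largo's profit: π = x_{Largo}(236 − 5(x_{Largo} + x_{Mesa})) − 40x_{Largo}.
∂π/∂x_{Largo} = 196 − 10x_{Largo} − 5x_{Mesa} = 0, so x_{Largo} = 19.6 − 0.5x_{Mesa}.
By the same steps for Mesa: x_{Mesa} = 21.2 − 0.5x_{Largo}.
Substituting the second reaction function into the first: x_{Largo} = 19.6 − 0.5(21.2 − 0.5x_{Largo}), which gives 0.75x_{Largo} = 9 ⇒ x_{Largo} = 12.
Then x_{Mesa} = 21.2 − 0.5·12 = 15.2.
Total extraction: 12 + 15.2 = 27.2.

27.2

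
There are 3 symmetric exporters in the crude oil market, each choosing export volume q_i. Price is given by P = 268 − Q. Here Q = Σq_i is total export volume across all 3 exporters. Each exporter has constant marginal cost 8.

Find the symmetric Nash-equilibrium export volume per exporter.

65

A representative exporter's profit is π_i = q_i(268 − Q) − 8q_i, with Q = q_i + Σ_{j≠i} q_j.
First-order condition: 260 − 2q_i − Σ_{j≠i} q_j = 0.
Imposing symmetry (q_j = q for all j) turns Σ_{j≠i} q_j into 2q, so 260 = 4q and q = 65.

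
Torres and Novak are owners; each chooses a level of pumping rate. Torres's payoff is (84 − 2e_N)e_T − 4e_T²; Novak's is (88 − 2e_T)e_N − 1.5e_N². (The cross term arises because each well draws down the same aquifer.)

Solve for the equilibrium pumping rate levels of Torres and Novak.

3.8, 26.8

Expanding Torres's payoff: 84e_T − 2e_Ne_T − 4e_T².
∂π/∂e_T = 84 − 2e_N − 8e_T = 0, so e_T = 10.5 − 0.25e_N.
Likewise for Novak: e_N = 88/3 − (2/3)e_T.
Plugging e_N into Torres's best response: e_T = 10.5 − 0.25(88/3 − (2/3)e_T) ⇒ (5/6)e_T = 19/6, so e_T = 3.8.
Then e_N = 88/3 − (2/3)·3.8 = 26.8.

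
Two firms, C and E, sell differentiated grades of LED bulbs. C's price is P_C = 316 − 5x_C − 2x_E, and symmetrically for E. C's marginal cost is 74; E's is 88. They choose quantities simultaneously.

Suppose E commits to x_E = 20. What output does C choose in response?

Firm C's profit: π = x_C(316 − 5x_C − 2x_E) − 74x_C.
∂π/∂x_C = 242 − 10x_C − 2x_E = 0 ⇒ x_C = 24.2 − 0.2x_E.
At x_E = 20: x_C = 24.2 − 0.2·20 = 20.2.

20.2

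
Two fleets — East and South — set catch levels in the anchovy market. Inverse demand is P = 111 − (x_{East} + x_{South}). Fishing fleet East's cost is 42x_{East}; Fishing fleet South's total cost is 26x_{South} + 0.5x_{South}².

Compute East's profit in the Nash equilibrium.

Fishing fleet East's profit: π = x_{East}(111 − (x_{East} + x_{South})) − 42x_{East}.
∂π/∂x_{East} = 69 − 2x_{East} − x_{South} = 0, so x_{East} = 34.5 − 0.5x_{South}.
For South: ∂π/∂x_{South} = 85 − 3x_{South} − x_{East} = 0 ⇒ x_{South} = 85/3 − (1/3)x_{East}.
Solving the two reaction functions simultaneously: (1 − (−0.5)(−1/3))x_{East} = 34.5 − 0.5·(85/3), so (5/6)x_{East} = 61/3 and x_{East} = 24.4.
Then x_{South} = 85/3 − (1/3)·24.4 = 20.2.
Price P = 111 − 44.6 = 66.4.
East's profit: (66.4 − 42)·24.4 = 595.36.

595.36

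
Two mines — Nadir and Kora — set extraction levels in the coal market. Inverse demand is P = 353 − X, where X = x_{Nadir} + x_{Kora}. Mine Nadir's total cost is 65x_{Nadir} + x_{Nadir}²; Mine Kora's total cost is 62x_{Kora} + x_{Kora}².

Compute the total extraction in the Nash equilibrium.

Mine Nadir's profit: π = x_{Nadir}(353 − (x_{Nadir} + x_{Kora})) − 65x_{Nadir} − x_{Nadir}².
∂π/∂x_{Nadir} = 288 − 4x_{Nadir} − x_{Kora} = 0, so x_{Nadir} = 72 − 0.25x_{Kora}.
By the same steps for Kora: x_{Kora} = 72.75 − 0.25x_{Nadir}.
Plugging x_{Kora} into Nadir's best response: x_{Nadir} = 72 − 0.25(72.75 − 0.25x_{Nadir}) ⇒ 0.9375x_{Nadir} = 53.8125, so x_{Nadir} = 57.4.
Then x_{Kora} = 72.75 − 0.25·57.4 = 58.4.
Total extraction: 57.4 + 58.4 = 115.8.

115.8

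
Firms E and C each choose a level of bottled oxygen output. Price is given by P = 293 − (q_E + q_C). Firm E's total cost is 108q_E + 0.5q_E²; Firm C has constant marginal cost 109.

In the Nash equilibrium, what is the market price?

Firm E's profit: π = q_E(293 − (q_E + q_C)) − 108q_E − 0.5q_E².
∂π/∂q_E = 185 − 3q_E − q_C = 0, so q_E = 185/3 − (1/3)q_C.
For C: ∂π/∂q_C = 184 − 2q_C − q_E = 0 ⇒ q_C = 92 − 0.5q_E.
Substituting the second reaction function into the first: q_E = 185/3 − (1/3)(92 − 0.5q_E), which gives (5/6)q_E = 31 ⇒ q_E = 37.2.
Then q_C = 92 − 0.5·37.2 = 73.4.
Equilibrium price: P = 293 − 110.6 = 182.4.

182.4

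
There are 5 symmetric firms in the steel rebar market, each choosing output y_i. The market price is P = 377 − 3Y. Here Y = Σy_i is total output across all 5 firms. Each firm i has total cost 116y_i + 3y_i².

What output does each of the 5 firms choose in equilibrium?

10.875

A representative firm's profit is π_i = y_i(377 − 3Y) − 116y_i − 3y_i², with Y = y_i + Σ_{j≠i} y_j.
First-order condition: 261 − 12y_i − 3Σ_{j≠i} y_j = 0.
With identical firms, set every y_j = y: then 261 − 12y − 12y = 0, i.e. y = 261/24 = 10.875.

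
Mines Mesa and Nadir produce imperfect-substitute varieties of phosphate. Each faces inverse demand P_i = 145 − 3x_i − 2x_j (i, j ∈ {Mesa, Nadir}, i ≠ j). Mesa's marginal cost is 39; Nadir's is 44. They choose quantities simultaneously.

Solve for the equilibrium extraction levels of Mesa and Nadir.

Mine Mesa's profit: π = x_{Mesa}(145 − 3x_{Mesa} − 2x_{Nadir}) − 39x_{Mesa}.
∂π/∂x_{Mesa} = 106 − 6x_{Mesa} − 2x_{Nadir} = 0 ⇒ x_{Mesa} = 53/3 − (1/3)x_{Nadir}.
Similarly x_{Nadir} = 101/6 − (1/3)x_{Mesa}.
Plugging x_{Nadir} into Mesa's best response: x_{Mesa} = 53/3 − (1/3)(101/6 − (1/3)x_{Mesa}) ⇒ (8/9)x_{Mesa} = 217/18, so x_{Mesa} = 13.5625.
Then x_{Nadir} = 101/6 − (1/3)·13.5625 = 12.3125.

13.5625, 12.3125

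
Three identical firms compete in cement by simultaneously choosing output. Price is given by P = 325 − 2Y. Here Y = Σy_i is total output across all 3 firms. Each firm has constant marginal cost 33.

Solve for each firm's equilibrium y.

A representative firm's profit is π_i = y_i(325 − 2Y) − 33y_i, with Y = y_i + Σ_{j≠i} y_j.
First-order condition: 292 − 4y_i − 2Σ_{j≠i} y_j = 0.
Imposing symmetry (y_j = y for all j) turns Σ_{j≠i} y_j into 2y, so 292 = 8y and y = 36.5.

36.5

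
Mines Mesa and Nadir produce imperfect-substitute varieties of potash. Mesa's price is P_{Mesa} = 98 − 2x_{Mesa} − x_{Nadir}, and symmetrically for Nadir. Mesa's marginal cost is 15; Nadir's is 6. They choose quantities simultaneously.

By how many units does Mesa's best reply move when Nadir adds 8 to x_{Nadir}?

-2

Mine Mesa's profit: π = x_{Mesa}(98 − 2x_{Mesa} − x_{Nadir}) − 15x_{Mesa}.
∂π/∂x_{Mesa} = 83 − 4x_{Mesa} − x_{Nadir} = 0 ⇒ x_{Mesa} = 20.75 − 0.25x_{Nadir}.
The reaction-function slope is −0.25, so an 8-unit rise in x_{Nadir} moves x_{Mesa} by −0.25 × 8 = −2. Mesa's best response falls — the actions are strategic substitutes.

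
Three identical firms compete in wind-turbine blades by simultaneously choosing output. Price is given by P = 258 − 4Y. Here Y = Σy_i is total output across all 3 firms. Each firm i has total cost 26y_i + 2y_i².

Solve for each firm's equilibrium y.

11.6

A representative firm's profit is π_i = y_i(258 − 4Y) − 26y_i − 2y_i², with Y = y_i + Σ_{j≠i} y_j.
First-order condition: 232 − 12y_i − 4Σ_{j≠i} y_j = 0.
In a symmetric equilibrium every firm chooses the same y, so Σ_{j≠i} y_j = 2y. The condition becomes 232 − 20y = 0, giving y = 232/20 = 11.6.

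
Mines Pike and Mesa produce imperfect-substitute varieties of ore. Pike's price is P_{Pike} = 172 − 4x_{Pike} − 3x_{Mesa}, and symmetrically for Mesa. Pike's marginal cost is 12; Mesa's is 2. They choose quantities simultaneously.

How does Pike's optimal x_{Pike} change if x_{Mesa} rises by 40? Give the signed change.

-15

Mine Pike's profit: π = x_{Pike}(172 − 4x_{Pike} − 3x_{Mesa}) − 12x_{Pike}.
∂π/∂x_{Pike} = 160 − 8x_{Pike} − 3x_{Mesa} = 0 ⇒ x_{Pike} = 20 − 0.375x_{Mesa}.
The reaction-function slope is −0.375, so a 40-unit rise in x_{Mesa} moves x_{Pike} by −0.375 × 40 = −15. Pike's best response falls — the actions are strategic substitutes.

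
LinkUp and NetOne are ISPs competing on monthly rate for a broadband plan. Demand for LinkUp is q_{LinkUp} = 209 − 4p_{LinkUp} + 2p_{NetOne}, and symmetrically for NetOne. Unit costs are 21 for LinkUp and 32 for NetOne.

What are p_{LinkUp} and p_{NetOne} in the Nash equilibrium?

50.3, 54.7

LinkUp's profit: π = (p_{LinkUp} − 21)(209 − 4p_{LinkUp} + 2p_{NetOne}).
∂π/∂p_{LinkUp} = 293 − 8p_{LinkUp} + 2p_{NetOne} = 0 ⇒ p_{LinkUp} = 36.625 + 0.25p_{NetOne}.
Similarly p_{NetOne} = 42.125 + 0.25p_{LinkUp}.
Solving the two reaction functions simultaneously: (1 − (0.25)(0.25))p_{LinkUp} = 36.625 + 0.25·42.125, so 0.9375p_{LinkUp} = 1509/32 and p_{LinkUp} = 50.3.
Then p_{NetOne} = 42.125 + 0.25·50.3 = 54.7.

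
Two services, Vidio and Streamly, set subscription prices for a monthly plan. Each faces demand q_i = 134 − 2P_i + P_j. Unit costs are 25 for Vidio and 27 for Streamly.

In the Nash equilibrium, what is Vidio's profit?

Vidio's profit: π = (P_{Vidio} − 25)(134 − 2P_{Vidio} + P_{Streamly}).
∂π/∂P_{Vidio} = 184 − 4P_{Vidio} + P_{Streamly} = 0 ⇒ P_{Vidio} = 46 + 0.25P_{Streamly}.
Similarly P_{Streamly} = 47 + 0.25P_{Vidio}.
Substituting the second reaction function into the first: P_{Vidio} = 46 + 0.25(47 + 0.25P_{Vidio}), which gives 0.9375P_{Vidio} = 57.75 ⇒ P_{Vidio} = 61.6.
Then P_{Streamly} = 47 + 0.25·61.6 = 62.4.
q_{Vidio} = 134 − 2·61.6 + 62.4 = 73.2.
Profit = (61.6 − 25)·73.2 = 2679.12.

2679.12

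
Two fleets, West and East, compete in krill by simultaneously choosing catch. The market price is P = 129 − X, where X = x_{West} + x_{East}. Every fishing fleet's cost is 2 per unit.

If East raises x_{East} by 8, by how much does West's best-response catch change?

Fishing fleet West's profit: π = x_{West}(129 − (x_{West} + x_{East})) − 2x_{West}.
∂π/∂x_{West} = 127 − 2x_{West} − x_{East} = 0, so x_{West} = 63.5 − 0.5x_{East}.
The reaction-function slope is −0.5, so an 8-unit rise in x_{East} moves x_{West} by −0.5 × 8 = −4. West's best response falls — the actions are strategic substitutes.

-4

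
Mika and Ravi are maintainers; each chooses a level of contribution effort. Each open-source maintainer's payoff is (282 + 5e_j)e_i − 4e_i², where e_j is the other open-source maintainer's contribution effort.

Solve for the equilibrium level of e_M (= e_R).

Mika's payoff is (282 + 5e_R)e_M − 4e_M².
∂π/∂e_M = 282 + 5e_R − 8e_M = 0, so e_M = 35.25 + 0.625e_R.
The game is symmetric, so in equilibrium e_R = e_M: the reaction function gives 0.375e_M = 35.25, hence e_M = 94.

94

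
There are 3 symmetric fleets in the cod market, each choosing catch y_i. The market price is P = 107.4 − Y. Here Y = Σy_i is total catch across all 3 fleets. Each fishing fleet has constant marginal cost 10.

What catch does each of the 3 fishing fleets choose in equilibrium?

24.35

A representative fishing fleet's profit is π_i = y_i(107.4 − Y) − 10y_i, with Y = y_i + Σ_{j≠i} y_j.
First-order condition: 97.4 − 2y_i − Σ_{j≠i} y_j = 0.
With identical fishing fleets, set every y_j = y: then 97.4 − 2y − 2y = 0, i.e. y = 97.4/4 = 24.35.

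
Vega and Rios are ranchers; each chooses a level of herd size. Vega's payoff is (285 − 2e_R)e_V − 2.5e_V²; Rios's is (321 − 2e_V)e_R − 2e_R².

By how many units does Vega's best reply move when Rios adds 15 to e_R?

-6

Expanding Vega's payoff: 285e_V − 2e_Re_V − 2.5e_V².
∂π/∂e_V = 285 − 2e_R − 5e_V = 0, so e_V = 57 − 0.4e_R.
The reaction-function slope is −0.4, so a 15-unit rise in e_R moves e_V by −0.4 × 15 = −6. Vega's best response falls — the actions are strategic substitutes.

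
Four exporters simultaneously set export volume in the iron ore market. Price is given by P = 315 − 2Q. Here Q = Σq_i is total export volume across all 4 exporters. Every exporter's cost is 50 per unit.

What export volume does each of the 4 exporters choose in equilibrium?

A representative exporter's profit is π_i = q_i(315 − 2Q) − 50q_i, with Q = q_i + Σ_{j≠i} q_j.
First-order condition: 265 − 4q_i − 2Σ_{j≠i} q_j = 0.
In a symmetric equilibrium every exporter chooses the same q, so Σ_{j≠i} q_j = 3q. The condition becomes 265 − 10q = 0, giving q = 265/10 = 26.5.

26.5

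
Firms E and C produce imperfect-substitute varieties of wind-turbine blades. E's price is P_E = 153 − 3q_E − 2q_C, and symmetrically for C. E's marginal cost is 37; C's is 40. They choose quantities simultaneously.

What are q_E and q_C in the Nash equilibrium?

14.6875, 13.9375

Firm E's profit: π = q_E(153 − 3q_E − 2q_C) − 37q_E.
∂π/∂q_E = 116 − 6q_E − 2q_C = 0 ⇒ q_E = 58/3 − (1/3)q_C.
Similarly q_C = 113/6 − (1/3)q_E.
Plugging q_C into E's best response: q_E = 58/3 − (1/3)(113/6 − (1/3)q_E) ⇒ (8/9)q_E = 235/18, so q_E = 14.6875.
Then q_C = 113/6 − (1/3)·14.6875 = 13.9375.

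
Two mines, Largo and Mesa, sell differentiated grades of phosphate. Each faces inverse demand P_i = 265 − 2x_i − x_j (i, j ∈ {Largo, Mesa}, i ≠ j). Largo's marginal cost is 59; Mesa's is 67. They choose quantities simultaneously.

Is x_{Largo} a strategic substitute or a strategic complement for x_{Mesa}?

strategic substitutes

Mine Largo's profit: π = x_{Largo}(265 − 2x_{Largo} − x_{Mesa}) − 59x_{Largo}.
∂π/∂x_{Largo} = 206 − 4x_{Largo} − x_{Mesa} = 0 ⇒ x_{Largo} = 51.5 − 0.25x_{Mesa}.
The best-response slope dx_{Largo}/dx_{Mesa} = −0.25 < 0: the reaction function is downward-sloping, so the choices are strategic substitutes.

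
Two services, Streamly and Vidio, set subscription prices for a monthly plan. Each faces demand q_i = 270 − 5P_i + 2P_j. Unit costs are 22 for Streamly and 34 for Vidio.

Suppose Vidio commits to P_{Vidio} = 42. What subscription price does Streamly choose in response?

46.4

Streamly's profit: π = (P_{Streamly} − 22)(270 − 5P_{Streamly} + 2P_{Vidio}).
∂π/∂P_{Streamly} = 380 − 10P_{Streamly} + 2P_{Vidio} = 0 ⇒ P_{Streamly} = 38 + 0.2P_{Vidio}.
At P_{Vidio} = 42: P_{Streamly} = 38 + 0.2·42 = 46.4.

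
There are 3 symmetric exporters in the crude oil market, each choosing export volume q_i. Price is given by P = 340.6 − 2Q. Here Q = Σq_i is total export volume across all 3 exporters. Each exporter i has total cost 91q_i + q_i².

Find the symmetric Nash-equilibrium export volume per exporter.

24.96

A representative exporter's profit is π_i = q_i(340.6 − 2Q) − 91q_i − q_i², with Q = q_i + Σ_{j≠i} q_j.
First-order condition: 249.6 − 6q_i − 2Σ_{j≠i} q_j = 0.
With identical exporters, set every q_j = q: then 249.6 − 6q − 4q = 0, i.e. q = 249.6/10 = 24.96.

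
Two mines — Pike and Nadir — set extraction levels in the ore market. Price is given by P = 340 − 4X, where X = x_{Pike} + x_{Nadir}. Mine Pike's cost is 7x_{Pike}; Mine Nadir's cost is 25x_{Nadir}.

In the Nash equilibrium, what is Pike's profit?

3422.25

Mine Pike's profit: π = x_{Pike}(340 − 4(x_{Pike} + x_{Nadir})) − 7x_{Pike}.
∂π/∂x_{Pike} = 333 − 8x_{Pike} − 4x_{Nadir} = 0, so x_{Pike} = 41.625 − 0.5x_{Nadir}.
By the same steps for Nadir: x_{Nadir} = 39.375 − 0.5x_{Pike}.
Solving the two reaction functions simultaneously: (1 − (−0.5)(−0.5))x_{Pike} = 41.625 − 0.5·39.375, so 0.75x_{Pike} = 21.9375 and x_{Pike} = 29.25.
Then x_{Nadir} = 39.375 − 0.5·29.25 = 24.75.
Price P = 340 − 4·54 = 124.
Pike's profit: (124 − 7)·29.25 = 3422.25.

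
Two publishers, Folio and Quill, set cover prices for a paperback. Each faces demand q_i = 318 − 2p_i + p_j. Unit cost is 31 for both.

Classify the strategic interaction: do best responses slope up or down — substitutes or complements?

strategic complements

Folio's profit: π = (p_{Folio} − 31)(318 − 2p_{Folio} + p_{Quill}).
∂π/∂p_{Folio} = 380 − 4p_{Folio} + p_{Quill} = 0 ⇒ p_{Folio} = 95 + 0.25p_{Quill}.
The best-response slope dp_{Folio}/dp_{Quill} = 0.25 > 0: the reaction function is upward-sloping, so the choices are strategic complements.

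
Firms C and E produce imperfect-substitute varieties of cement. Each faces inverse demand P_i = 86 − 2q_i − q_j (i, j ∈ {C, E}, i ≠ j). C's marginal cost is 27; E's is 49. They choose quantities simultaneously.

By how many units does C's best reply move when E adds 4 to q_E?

-1

Firm C's profit: π = q_C(86 − 2q_C − q_E) − 27q_C.
∂π/∂q_C = 59 − 4q_C − q_E = 0 ⇒ q_C = 14.75 − 0.25q_E.
The reaction-function slope is −0.25, so a 4-unit rise in q_E moves q_C by −0.25 × 4 = −1. C's best response falls — the actions are strategic substitutes.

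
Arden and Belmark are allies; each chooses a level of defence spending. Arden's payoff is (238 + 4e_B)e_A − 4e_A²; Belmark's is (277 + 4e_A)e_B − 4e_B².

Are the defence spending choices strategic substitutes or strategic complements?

Expanding Arden's payoff: 238e_A + 4e_Be_A − 4e_A².
∂π/∂e_A = 238 + 4e_B − 8e_A = 0, so e_A = 29.75 + 0.5e_B.
The best-response slope de_A/de_B = 0.5 > 0: the reaction function is upward-sloping, so the choices are strategic complements.

strategic complements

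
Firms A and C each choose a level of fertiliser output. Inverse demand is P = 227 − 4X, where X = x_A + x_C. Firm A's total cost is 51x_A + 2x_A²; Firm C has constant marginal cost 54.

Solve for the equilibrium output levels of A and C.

Firm A's profit: π = x_A(227 − 4(x_A + x_C)) − 51x_A − 2x_A².
∂π/∂x_A = 176 − 12x_A − 4x_C = 0, so x_A = 44/3 − (1/3)x_C.
For C: ∂π/∂x_C = 173 − 8x_C − 4x_A = 0 ⇒ x_C = 21.625 − 0.5x_A.
Substituting the second reaction function into the first: x_A = 44/3 − (1/3)(21.625 − 0.5x_A), which gives (5/6)x_A = 179/24 ⇒ x_A = 8.95.
Then x_C = 21.625 − 0.5·8.95 = 17.15.

8.95, 17.15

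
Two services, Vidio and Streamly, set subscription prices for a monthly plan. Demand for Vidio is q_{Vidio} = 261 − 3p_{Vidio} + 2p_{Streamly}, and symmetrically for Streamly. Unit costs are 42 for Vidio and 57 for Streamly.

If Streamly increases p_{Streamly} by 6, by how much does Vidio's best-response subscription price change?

Vidio's profit: π = (p_{Vidio} − 42)(261 − 3p_{Vidio} + 2p_{Streamly}).
∂π/∂p_{Vidio} = 387 − 6p_{Vidio} + 2p_{Streamly} = 0 ⇒ p_{Vidio} = 64.5 + (1/3)p_{Streamly}.
The reaction-function slope is 1/3, so a 6-unit rise in p_{Streamly} moves p_{Vidio} by 1/3 × 6 = 2. Vidio's best response rises — the actions are strategic complements.

2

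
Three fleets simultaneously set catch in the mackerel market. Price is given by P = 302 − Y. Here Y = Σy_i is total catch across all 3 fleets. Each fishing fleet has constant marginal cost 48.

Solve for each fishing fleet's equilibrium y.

A representative fishing fleet's profit is π_i = y_i(302 − Y) − 48y_i, with Y = y_i + Σ_{j≠i} y_j.
First-order condition: 254 − 2y_i − Σ_{j≠i} y_j = 0.
Imposing symmetry (y_j = y for all j) turns Σ_{j≠i} y_j into 2y, so 254 = 4y and y = 63.5.

63.5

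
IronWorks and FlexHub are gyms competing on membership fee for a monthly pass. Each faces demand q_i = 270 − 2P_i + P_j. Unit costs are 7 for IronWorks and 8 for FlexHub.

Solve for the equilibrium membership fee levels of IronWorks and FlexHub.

94.8, 95.2

IronWorks's profit: π = (P_{IronWorks} − 7)(270 − 2P_{IronWorks} + P_{FlexHub}).
∂π/∂P_{IronWorks} = 284 − 4P_{IronWorks} + P_{FlexHub} = 0 ⇒ P_{IronWorks} = 71 + 0.25P_{FlexHub}.
Similarly P_{FlexHub} = 71.5 + 0.25P_{IronWorks}.
Solving the two reaction functions simultaneously: (1 − (0.25)(0.25))P_{IronWorks} = 71 + 0.25·71.5, so 0.9375P_{IronWorks} = 88.875 and P_{IronWorks} = 94.8.
Then P_{FlexHub} = 71.5 + 0.25·94.8 = 95.2.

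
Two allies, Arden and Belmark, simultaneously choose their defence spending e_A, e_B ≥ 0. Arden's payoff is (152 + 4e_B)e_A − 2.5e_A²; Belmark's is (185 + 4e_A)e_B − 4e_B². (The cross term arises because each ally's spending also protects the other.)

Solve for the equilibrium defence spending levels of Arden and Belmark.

81.5, 63.875

Expanding Arden's payoff: 152e_A + 4e_Be_A − 2.5e_A².
∂π/∂e_A = 152 + 4e_B − 5e_A = 0, so e_A = 30.4 + 0.8e_B.
Likewise for Belmark: e_B = 23.125 + 0.5e_A.
Substituting the second reaction function into the first: e_A = 30.4 + 0.8(23.125 + 0.5e_A), which gives 0.6e_A = 48.9 ⇒ e_A = 81.5.
Then e_B = 23.125 + 0.5·81.5 = 63.875.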